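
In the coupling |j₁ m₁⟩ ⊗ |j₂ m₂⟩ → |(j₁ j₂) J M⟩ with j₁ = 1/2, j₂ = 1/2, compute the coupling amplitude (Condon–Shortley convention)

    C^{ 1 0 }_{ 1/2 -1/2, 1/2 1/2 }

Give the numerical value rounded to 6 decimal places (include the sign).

√[3·0!1!1!/3! · 0!1!1!0!1!1!] = √(1/2)
  +(−1)^0/∏(0,0,1,1,0,0)! = 1  (running 1)
⟨..|..⟩ = √(1/2)·(1) = +0.707107

+0.707107  (= +√(1/2))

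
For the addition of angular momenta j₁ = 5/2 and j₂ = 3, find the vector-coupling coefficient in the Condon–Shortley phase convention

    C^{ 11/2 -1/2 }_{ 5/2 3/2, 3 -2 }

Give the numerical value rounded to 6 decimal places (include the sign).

j₁+j₂−J=0  J+j₁−j₂=5  J−j₁+j₂=6  j₁+j₂+J+1=12
(j₁±m₁, j₂±m₂, J±M) = (4,1,1,5,5,6)
P² = 41472000/77
sum k=0..0:
  [0] +1/2880 = 1/2880
S = 1/2880
C² = P²·S² = 5/77 ; C = +0.254824

+0.254824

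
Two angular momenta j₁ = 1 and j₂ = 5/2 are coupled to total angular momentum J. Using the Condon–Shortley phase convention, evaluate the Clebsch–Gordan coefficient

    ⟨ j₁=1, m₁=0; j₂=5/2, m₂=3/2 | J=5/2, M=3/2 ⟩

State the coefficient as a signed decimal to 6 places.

√[6·1!1!4!/7! · 1!1!4!1!4!1!] = √(576/35)
  +(−1)^0/∏(0,1,1,4,0,0)! = 1/24  (running 1/24)
  +(−1)^1/∏(1,0,0,3,1,1)! = -1/6  (running -1/8)
⟨..|..⟩ = √(576/35)·(-1/8) = -0.507093

−√(9/35) = -0.507093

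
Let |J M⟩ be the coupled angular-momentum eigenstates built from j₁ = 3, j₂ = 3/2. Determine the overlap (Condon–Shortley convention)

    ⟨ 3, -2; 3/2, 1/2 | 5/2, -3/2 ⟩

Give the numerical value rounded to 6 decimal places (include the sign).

√[6·2!4!1!/8! · 1!5!2!1!1!4!] = √(288/7)
  +(−1)^1/∏(1,1,4,1,0,0)! = -1/24  (running -1/24)
  +(−1)^2/∏(2,0,3,0,1,1)! = 1/12  (running 1/24)
⟨..|..⟩ = √(288/7)·(1/24) = +0.267261

+0.267261  (= +√(1/14))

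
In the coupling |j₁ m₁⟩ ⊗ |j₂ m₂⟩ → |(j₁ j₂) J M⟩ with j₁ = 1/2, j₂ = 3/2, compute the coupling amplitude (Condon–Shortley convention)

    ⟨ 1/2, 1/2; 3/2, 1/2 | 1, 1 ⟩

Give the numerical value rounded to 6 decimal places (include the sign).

√[3·1!0!2!/4! · 1!0!2!1!2!0!] = √(1)
  +(−1)^0/∏(0,1,0,2,0,0)! = 1/2  (running 1/2)
⟨..|..⟩ = √(1)·(1/2) = +0.500000

+√(1/4) = +0.500000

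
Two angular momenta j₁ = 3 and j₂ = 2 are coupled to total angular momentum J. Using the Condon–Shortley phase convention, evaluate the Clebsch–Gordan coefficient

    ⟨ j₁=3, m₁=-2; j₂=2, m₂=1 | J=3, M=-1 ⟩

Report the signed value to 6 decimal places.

√[7·2!4!2!/9! · 1!5!3!1!2!4!] = √(64)
  +(−1)^1/∏(1,1,4,2,0,0)! = -1/48  (running -1/48)
  +(−1)^2/∏(2,0,3,1,1,1)! = 1/12  (running 1/16)
⟨..|..⟩ = √(64)·(1/16) = +0.500000

+√(1/4) = +0.500000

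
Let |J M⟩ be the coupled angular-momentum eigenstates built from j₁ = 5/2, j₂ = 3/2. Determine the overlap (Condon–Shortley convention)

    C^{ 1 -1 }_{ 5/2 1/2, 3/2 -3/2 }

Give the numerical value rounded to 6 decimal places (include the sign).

triangle: 3!·2!·0!/6! = 12/720
(j±m)!: 3!·2!·0!·3!·0!·2! = 144
prefactor² = (2J+1)·Δ·N² = 36/5
  k=0: +1/(0!·3!·2!·0!·0!·0!) = 1/12
Σ = 1/12  ⇒  CG² = 36/5·1/12² = 1/20
CG = +√(1/20) = +0.223607

+√(1/20) ≈ +0.223607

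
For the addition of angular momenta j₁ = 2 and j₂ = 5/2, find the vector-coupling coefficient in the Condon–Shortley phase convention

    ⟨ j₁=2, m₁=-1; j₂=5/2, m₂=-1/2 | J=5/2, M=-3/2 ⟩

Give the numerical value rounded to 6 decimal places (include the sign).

triangle: 2!·2!·3!/8! = 24/40320
(j±m)!: 1!·3!·2!·3!·1!·4! = 1728
prefactor² = (2J+1)·Δ·N² = 216/35
  k=1: −1/(1!·1!·2!·1!·0!·2!) = -1/4
  k=2: +1/(2!·0!·1!·0!·1!·3!) = 1/12
Σ = -1/6  ⇒  CG² = 216/35·(-1/6)² = 6/35
CG = −√(6/35) = -0.414039

−√(6/35) ≈ -0.414039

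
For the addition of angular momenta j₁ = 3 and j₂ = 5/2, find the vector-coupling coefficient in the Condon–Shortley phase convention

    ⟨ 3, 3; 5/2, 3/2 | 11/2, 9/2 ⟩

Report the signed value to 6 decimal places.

j₁+j₂−J=0  J+j₁−j₂=6  J−j₁+j₂=5  j₁+j₂+J+1=12
(j₁±m₁, j₂±m₂, J±M) = (6,0,4,1,10,1)
P² = 1492992000/11
sum k=0..0:
  [0] +1/17280 = 1/17280
S = 1/17280
C² = P²·S² = 5/11 ; C = +0.674200

+0.674200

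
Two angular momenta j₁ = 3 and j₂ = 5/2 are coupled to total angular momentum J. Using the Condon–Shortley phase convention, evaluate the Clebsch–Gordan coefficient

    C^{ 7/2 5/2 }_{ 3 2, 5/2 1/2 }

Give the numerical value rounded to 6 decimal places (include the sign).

j₁+j₂−J=2  J+j₁−j₂=4  J−j₁+j₂=3  j₁+j₂+J+1=10
(j₁±m₁, j₂±m₂, J±M) = (5,1,3,2,6,1)
P² = 4608/7
sum k=0..1:
  [0] +1/72 = 1/72
  [1] −1/48 = -1/48
S = -1/144
C² = P²·S² = 2/63 ; C = -0.178174

-0.178174  (= −√(2/63))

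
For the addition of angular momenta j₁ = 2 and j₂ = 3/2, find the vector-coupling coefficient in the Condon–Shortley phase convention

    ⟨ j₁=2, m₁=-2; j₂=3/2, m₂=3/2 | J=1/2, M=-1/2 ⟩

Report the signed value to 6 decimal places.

√[2·3!1!0!/5! · 0!4!3!0!0!1!] = √(72/5)
  +(−1)^3/∏(3,0,1,0,0,0)! = -1/6  (running -1/6)
⟨..|..⟩ = √(72/5)·(-1/6) = -0.632456

-0.632456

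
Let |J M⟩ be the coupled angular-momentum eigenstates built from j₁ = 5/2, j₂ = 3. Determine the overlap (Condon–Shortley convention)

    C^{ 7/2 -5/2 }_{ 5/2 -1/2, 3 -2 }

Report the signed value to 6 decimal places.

−√(2/63) = -0.178174

j₁+j₂−J=2  J+j₁−j₂=3  J−j₁+j₂=4  j₁+j₂+J+1=10
(j₁±m₁, j₂±m₂, J±M) = (2,3,1,5,1,6)
P² = 4608/7
sum k=0..1:
  [0] +1/72 = 1/72
  [1] −1/48 = -1/48
S = -1/144
C² = P²·S² = 2/63 ; C = -0.178174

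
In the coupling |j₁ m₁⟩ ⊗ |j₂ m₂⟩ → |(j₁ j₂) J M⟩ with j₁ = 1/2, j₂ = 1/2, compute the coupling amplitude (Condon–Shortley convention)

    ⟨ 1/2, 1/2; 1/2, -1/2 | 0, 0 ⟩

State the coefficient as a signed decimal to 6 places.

+√(1/2) = +0.707107

triangle: 1!*0!*0!/2! = 1/2
(j±m)!: 1!*0!*0!*1!*0!*0! = 1
prefactor² = (2J+1)*Δ*N² = 1/2
  k=0: +1/(0!*1!*0!*0!*0!*0!) = 1
Σ = 1  ⇒  CG² = 1/2*1² = 1/2
CG = +√(1/2) = +0.707107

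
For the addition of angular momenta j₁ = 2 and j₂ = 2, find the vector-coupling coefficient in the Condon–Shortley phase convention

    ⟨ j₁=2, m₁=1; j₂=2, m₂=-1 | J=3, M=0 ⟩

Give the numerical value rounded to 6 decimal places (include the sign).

√[7·1!3!3!/8! · 3!1!1!3!3!3!] = √(81/10)
  +(−1)^0/∏(0,1,1,1,2,2)! = 1/4  (running 1/4)
  +(−1)^1/∏(1,0,0,0,3,3)! = -1/36  (running 2/9)
⟨..|..⟩ = √(81/10)·(2/9) = +0.632456

+0.632456  (= +√(2/5))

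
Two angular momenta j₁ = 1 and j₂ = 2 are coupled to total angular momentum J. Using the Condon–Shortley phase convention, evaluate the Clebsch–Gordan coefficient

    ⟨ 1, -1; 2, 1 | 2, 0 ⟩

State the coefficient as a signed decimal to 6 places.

√[5·1!1!3!/6! · 0!2!3!1!2!2!] = √(2)
  +(−1)^1/∏(1,0,1,2,0,1)! = -1/2  (running -1/2)
⟨..|..⟩ = √(2)·(-1/2) = -0.707107

-0.707107  (= −√(1/2))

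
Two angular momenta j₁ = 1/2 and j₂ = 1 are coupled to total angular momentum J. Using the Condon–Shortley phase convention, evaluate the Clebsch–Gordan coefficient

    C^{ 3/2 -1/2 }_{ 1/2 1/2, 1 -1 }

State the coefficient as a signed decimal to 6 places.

+0.577350

triangle: 0!·1!·2!/4! = 2/24
(j±m)!: 1!·0!·0!·2!·1!·2! = 4
prefactor² = (2J+1)·Δ·N² = 4/3
  k=0: +1/(0!·0!·0!·0!·1!·2!) = 1/2
Σ = 1/2  ⇒  CG² = 4/3·1/2² = 1/3
CG = +√(1/3) = +0.577350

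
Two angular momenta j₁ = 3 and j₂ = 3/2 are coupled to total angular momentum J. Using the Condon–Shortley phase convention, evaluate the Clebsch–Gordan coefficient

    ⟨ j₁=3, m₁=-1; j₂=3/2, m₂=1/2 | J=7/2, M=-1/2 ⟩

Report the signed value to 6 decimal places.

√[8·1!5!2!/9! · 2!4!2!1!3!4!] = √(512/7)
  +(−1)^0/∏(0,1,4,2,1,0)! = 1/48  (running 1/48)
  +(−1)^1/∏(1,0,3,1,2,1)! = -1/12  (running -1/16)
⟨..|..⟩ = √(512/7)·(-1/16) = -0.534522

−√(2/7) = -0.534522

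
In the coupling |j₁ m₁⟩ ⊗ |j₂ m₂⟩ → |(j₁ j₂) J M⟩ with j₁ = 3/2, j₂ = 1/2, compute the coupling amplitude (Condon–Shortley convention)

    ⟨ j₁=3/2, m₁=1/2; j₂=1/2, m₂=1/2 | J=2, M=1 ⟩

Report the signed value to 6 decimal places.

+0.866025

j₁+j₂−J=0  J+j₁−j₂=3  J−j₁+j₂=1  j₁+j₂+J+1=5
(j₁±m₁, j₂±m₂, J±M) = (2,1,1,0,3,1)
P² = 3
sum k=0..0:
  [0] +1/2 = 1/2
S = 1/2
C² = P²·S² = 3/4 ; C = +0.866025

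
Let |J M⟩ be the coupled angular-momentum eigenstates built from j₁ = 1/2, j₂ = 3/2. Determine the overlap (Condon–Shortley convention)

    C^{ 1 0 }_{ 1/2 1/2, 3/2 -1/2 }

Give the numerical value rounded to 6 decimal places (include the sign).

+√(1/2) = +0.707107

√[3·1!0!2!/4! · 1!0!1!2!1!1!] = √(1/2)
  +(−1)^0/∏(0,1,0,1,0,1)! = 1  (running 1)
⟨..|..⟩ = √(1/2)·(1) = +0.707107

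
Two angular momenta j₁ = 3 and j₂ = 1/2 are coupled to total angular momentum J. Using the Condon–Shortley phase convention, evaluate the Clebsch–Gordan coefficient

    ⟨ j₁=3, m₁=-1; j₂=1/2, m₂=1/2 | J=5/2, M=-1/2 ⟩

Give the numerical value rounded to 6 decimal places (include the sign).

triangle: 1!·5!·0!/7! = 120/5040
(j±m)!: 2!·4!·1!·0!·2!·3! = 576
prefactor² = (2J+1)·Δ·N² = 576/7
  k=1: −1/(1!·0!·3!·0!·2!·0!) = -1/12
Σ = -1/12  ⇒  CG² = 576/7·(-1/12)² = 4/7
CG = −√(4/7) = -0.755929

-0.755929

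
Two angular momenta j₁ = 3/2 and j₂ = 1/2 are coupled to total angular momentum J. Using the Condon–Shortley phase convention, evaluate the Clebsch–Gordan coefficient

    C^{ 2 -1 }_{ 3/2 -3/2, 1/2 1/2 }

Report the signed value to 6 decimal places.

j₁+j₂−J=0  J+j₁−j₂=3  J−j₁+j₂=1  j₁+j₂+J+1=5
(j₁±m₁, j₂±m₂, J±M) = (0,3,1,0,1,3)
P² = 9
sum k=0..0:
  [0] +1/6 = 1/6
S = 1/6
C² = P²·S² = 1/4 ; C = +0.500000

+√(1/4) ≈ +0.500000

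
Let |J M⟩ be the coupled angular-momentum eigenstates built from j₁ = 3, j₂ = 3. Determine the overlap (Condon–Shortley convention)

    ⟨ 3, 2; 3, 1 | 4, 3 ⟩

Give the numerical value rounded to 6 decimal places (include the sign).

j₁+j₂−J=2  J+j₁−j₂=4  J−j₁+j₂=4  j₁+j₂+J+1=11
(j₁±m₁, j₂±m₂, J±M) = (5,1,4,2,7,1)
P² = 82944/11
sum k=0..1:
  [0] +1/288 = 1/288
  [1] −1/144 = -1/144
S = -1/288
C² = P²·S² = 1/11 ; C = -0.301511

-0.301511  (= −√(1/11))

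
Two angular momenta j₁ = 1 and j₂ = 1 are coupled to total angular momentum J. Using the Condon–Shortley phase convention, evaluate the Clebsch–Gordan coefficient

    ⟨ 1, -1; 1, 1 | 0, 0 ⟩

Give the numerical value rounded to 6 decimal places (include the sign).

+0.577350  (= +√(1/3))

triangle: 2!·0!·0!/3! = 2/6
(j±m)!: 0!·2!·2!·0!·0!·0! = 4
prefactor² = (2J+1)·Δ·N² = 4/3
  k=2: +1/(2!·0!·0!·0!·0!·0!) = 1/2
Σ = 1/2  ⇒  CG² = 4/3·1/2² = 1/3
CG = +√(1/3) = +0.577350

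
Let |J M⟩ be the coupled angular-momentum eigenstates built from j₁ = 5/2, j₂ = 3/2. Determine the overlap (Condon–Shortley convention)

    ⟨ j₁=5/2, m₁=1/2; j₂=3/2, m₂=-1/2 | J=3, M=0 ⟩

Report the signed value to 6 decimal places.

triangle: 1!·4!·2!/8! = 48/40320
(j±m)!: 3!·2!·1!·2!·3!·3! = 864
prefactor² = (2J+1)·Δ·N² = 36/5
  k=0: +1/(0!·1!·2!·1!·2!·1!) = 1/4
  k=1: −1/(1!·0!·1!·0!·3!·2!) = -1/12
Σ = 1/6  ⇒  CG² = 36/5·1/6² = 1/5
CG = +√(1/5) = +0.447214

+√(1/5) = +0.447214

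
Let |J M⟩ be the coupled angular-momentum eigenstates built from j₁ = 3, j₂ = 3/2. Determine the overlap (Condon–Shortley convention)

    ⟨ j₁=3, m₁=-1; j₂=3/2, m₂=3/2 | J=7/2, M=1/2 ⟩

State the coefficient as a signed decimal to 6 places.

−√(8/21) ≈ -0.617213

√[8·1!5!2!/9! · 2!4!3!0!4!3!] = √(1536/7)
  +(−1)^1/∏(1,0,3,2,2,0)! = -1/24  (running -1/24)
⟨..|..⟩ = √(1536/7)·(-1/24) = -0.617213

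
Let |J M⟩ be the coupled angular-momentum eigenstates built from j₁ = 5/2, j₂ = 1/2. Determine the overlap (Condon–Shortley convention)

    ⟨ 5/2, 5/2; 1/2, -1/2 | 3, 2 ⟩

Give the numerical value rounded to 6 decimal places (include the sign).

√[7·0!5!1!/7! · 5!0!0!1!5!1!] = √(2400)
  +(−1)^0/∏(0,0,0,0,5,1)! = 1/120  (running 1/120)
⟨..|..⟩ = √(2400)·(1/120) = +0.408248

+√(1/6) = +0.408248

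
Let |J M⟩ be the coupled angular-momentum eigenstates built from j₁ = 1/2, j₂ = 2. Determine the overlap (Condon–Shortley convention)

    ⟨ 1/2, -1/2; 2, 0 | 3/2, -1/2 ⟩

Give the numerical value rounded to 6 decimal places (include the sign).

√[4·1!0!3!/5! · 0!1!2!2!1!2!] = √(8/5)
  +(−1)^1/∏(1,0,0,1,0,2)! = -1/2  (running -1/2)
⟨..|..⟩ = √(8/5)·(-1/2) = -0.632456

-0.632456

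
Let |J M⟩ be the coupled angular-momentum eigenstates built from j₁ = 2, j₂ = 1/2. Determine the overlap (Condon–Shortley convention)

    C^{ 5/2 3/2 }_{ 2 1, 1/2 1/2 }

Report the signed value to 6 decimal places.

+√(4/5) = +0.894427

triangle: 0!×4!×1!/6! = 24/720
(j±m)!: 3!×1!×1!×0!×4!×1! = 144
prefactor² = (2J+1)×Δ×N² = 144/5
  k=0: +1/(0!×0!×1!×1!×3!×0!) = 1/6
Σ = 1/6  ⇒  CG² = 144/5×1/6² = 4/5
CG = +√(4/5) = +0.894427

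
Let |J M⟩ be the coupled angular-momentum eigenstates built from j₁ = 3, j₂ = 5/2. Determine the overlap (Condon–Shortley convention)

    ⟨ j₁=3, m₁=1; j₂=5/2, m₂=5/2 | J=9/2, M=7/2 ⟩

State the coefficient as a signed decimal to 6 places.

−√(50/99) ≈ -0.710669

triangle: 1!·5!·4!/11! = 2880/39916800
(j±m)!: 4!·2!·5!·0!·8!·1! = 232243200
prefactor² = (2J+1)·Δ·N² = 1843200/11
  k=1: −1/(1!·0!·1!·4!·4!·0!) = -1/576
Σ = -1/576  ⇒  CG² = 1843200/11·(-1/576)² = 50/99
CG = −√(50/99) = -0.710669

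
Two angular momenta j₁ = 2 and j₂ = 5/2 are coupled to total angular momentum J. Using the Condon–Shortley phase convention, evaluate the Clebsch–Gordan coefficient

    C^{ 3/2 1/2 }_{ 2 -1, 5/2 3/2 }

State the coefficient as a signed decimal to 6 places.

+0.138013  (= +√(2/105))

√[4·3!1!2!/7! · 1!3!4!1!2!1!] = √(96/35)
  +(−1)^2/∏(2,1,1,2,0,0)! = 1/4  (running 1/4)
  +(−1)^3/∏(3,0,0,1,1,1)! = -1/6  (running 1/12)
⟨..|..⟩ = √(96/35)·(1/12) = +0.138013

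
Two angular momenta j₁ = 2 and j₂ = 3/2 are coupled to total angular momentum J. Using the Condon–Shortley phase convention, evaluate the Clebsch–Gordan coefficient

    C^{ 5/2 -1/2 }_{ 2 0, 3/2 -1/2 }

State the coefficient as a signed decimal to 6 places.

+0.292770

triangle: 1!×3!×2!/7! = 12/5040
(j±m)!: 2!×2!×1!×2!×2!×3! = 96
prefactor² = (2J+1)×Δ×N² = 48/35
  k=0: +1/(0!×1!×2!×1!×1!×1!) = 1/2
  k=1: −1/(1!×0!×1!×0!×2!×2!) = -1/4
Σ = 1/4  ⇒  CG² = 48/35×1/4² = 3/35
CG = +√(3/35) = +0.292770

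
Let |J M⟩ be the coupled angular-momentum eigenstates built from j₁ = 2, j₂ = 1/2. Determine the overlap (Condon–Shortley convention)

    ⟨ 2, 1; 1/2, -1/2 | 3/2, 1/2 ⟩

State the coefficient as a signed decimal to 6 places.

+0.774597  (= +√(3/5))

j₁+j₂−J=1  J+j₁−j₂=3  J−j₁+j₂=0  j₁+j₂+J+1=5
(j₁±m₁, j₂±m₂, J±M) = (3,1,0,1,2,1)
P² = 12/5
sum k=0..0:
  [0] +1/2 = 1/2
S = 1/2
C² = P²·S² = 3/5 ; C = +0.774597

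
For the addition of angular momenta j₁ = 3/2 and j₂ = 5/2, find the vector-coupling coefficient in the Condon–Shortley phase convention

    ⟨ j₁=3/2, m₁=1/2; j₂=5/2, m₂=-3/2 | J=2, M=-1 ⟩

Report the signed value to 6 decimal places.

√[5·2!1!3!/7! · 2!1!1!4!1!3!] = √(24/7)
  +(−1)^0/∏(0,2,1,1,0,2)! = 1/4  (running 1/4)
  +(−1)^1/∏(1,1,0,0,1,3)! = -1/6  (running 1/12)
⟨..|..⟩ = √(24/7)·(1/12) = +0.154303

+√(1/42) = +0.154303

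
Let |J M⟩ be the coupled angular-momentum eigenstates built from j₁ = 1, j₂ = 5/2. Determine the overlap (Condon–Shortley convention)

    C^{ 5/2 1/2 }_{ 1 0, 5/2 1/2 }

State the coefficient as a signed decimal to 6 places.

√[6·1!1!4!/7! · 1!1!3!2!3!2!] = √(144/35)
  +(−1)^0/∏(0,1,1,3,0,1)! = 1/6  (running 1/6)
  +(−1)^1/∏(1,0,0,2,1,2)! = -1/4  (running -1/12)
⟨..|..⟩ = √(144/35)·(-1/12) = -0.169031

−√(1/35) ≈ -0.169031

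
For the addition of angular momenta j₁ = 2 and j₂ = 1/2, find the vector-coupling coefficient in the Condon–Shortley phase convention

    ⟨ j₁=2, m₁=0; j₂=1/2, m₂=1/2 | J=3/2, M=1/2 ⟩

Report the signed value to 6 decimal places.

triangle: 1!*3!*0!/5! = 6/120
(j±m)!: 2!*2!*1!*0!*2!*1! = 8
prefactor² = (2J+1)*Δ*N² = 8/5
  k=1: −1/(1!*0!*1!*0!*2!*0!) = -1/2
Σ = -1/2  ⇒  CG² = 8/5*(-1/2)² = 2/5
CG = −√(2/5) = -0.632456

-0.632456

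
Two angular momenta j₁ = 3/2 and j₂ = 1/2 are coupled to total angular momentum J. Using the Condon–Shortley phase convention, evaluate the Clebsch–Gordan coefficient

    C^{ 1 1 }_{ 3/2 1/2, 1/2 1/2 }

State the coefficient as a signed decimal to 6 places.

√[3·1!2!0!/4! · 2!1!1!0!2!0!] = √(1)
  +(−1)^1/∏(1,0,0,0,2,0)! = -1/2  (running -1/2)
⟨..|..⟩ = √(1)·(-1/2) = -0.500000

−√(1/4) ≈ -0.500000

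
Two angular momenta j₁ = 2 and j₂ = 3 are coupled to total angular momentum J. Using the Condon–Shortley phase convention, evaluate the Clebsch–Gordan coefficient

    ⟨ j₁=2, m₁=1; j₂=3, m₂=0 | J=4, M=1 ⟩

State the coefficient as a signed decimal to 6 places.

triangle: 1!×3!×5!/10! = 720/3628800
(j±m)!: 3!×1!×3!×3!×5!×3! = 155520
prefactor² = (2J+1)×Δ×N² = 1944/7
  k=0: +1/(0!×1!×1!×3!×2!×2!) = 1/24
  k=1: −1/(1!×0!×0!×2!×3!×3!) = -1/72
Σ = 1/36  ⇒  CG² = 1944/7×1/36² = 3/14
CG = +√(3/14) = +0.462910

+√(3/14) ≈ +0.462910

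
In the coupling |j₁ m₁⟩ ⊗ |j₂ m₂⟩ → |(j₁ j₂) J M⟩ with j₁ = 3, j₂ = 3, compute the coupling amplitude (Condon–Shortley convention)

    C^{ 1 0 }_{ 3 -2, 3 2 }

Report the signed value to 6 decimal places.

j₁+j₂−J=5  J+j₁−j₂=1  J−j₁+j₂=1  j₁+j₂+J+1=8
(j₁±m₁, j₂±m₂, J±M) = (1,5,5,1,1,1)
P² = 900/7
sum k=4..5:
  [4] +1/24 = 1/24
  [5] −1/120 = -1/120
S = 1/30
C² = P²·S² = 1/7 ; C = +0.377964

+0.377964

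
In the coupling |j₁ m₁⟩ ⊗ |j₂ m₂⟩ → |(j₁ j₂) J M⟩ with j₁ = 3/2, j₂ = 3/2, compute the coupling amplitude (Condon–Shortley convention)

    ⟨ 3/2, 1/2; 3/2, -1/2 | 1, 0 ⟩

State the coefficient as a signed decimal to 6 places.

√[3·2!1!1!/5! · 2!1!1!2!1!1!] = √(1/5)
  +(−1)^0/∏(0,2,1,1,0,0)! = 1/2  (running 1/2)
  +(−1)^1/∏(1,1,0,0,1,1)! = -1  (running -1/2)
⟨..|..⟩ = √(1/5)·(-1/2) = -0.223607

−√(1/20) = -0.223607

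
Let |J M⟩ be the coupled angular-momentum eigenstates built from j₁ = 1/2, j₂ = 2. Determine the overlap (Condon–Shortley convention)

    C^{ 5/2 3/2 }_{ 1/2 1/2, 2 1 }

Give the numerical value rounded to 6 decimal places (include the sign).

+0.894427  (= +√(4/5))

j₁+j₂−J=0  J+j₁−j₂=1  J−j₁+j₂=4  j₁+j₂+J+1=6
(j₁±m₁, j₂±m₂, J±M) = (1,0,3,1,4,1)
P² = 144/5
sum k=0..0:
  [0] +1/6 = 1/6
S = 1/6
C² = P²·S² = 4/5 ; C = +0.894427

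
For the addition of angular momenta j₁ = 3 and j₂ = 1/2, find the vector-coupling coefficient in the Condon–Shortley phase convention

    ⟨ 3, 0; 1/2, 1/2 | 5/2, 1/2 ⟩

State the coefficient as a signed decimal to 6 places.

j₁+j₂−J=1  J+j₁−j₂=5  J−j₁+j₂=0  j₁+j₂+J+1=7
(j₁±m₁, j₂±m₂, J±M) = (3,3,1,0,3,2)
P² = 432/7
sum k=1..1:
  [1] −1/12 = -1/12
S = -1/12
C² = P²·S² = 3/7 ; C = -0.654654

-0.654654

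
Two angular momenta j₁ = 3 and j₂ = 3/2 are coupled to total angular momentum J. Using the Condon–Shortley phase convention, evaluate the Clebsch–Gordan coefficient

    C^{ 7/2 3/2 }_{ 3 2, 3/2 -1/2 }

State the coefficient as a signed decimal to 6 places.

+√(3/7) ≈ +0.654654

triangle: 1!×5!×2!/9! = 240/362880
(j±m)!: 5!×1!×1!×2!×5!×2! = 57600
prefactor² = (2J+1)×Δ×N² = 6400/21
  k=0: +1/(0!×1!×1!×1!×4!×1!) = 1/24
  k=1: −1/(1!×0!×0!×0!×5!×2!) = -1/240
Σ = 3/80  ⇒  CG² = 6400/21×3/80² = 3/7
CG = +√(3/7) = +0.654654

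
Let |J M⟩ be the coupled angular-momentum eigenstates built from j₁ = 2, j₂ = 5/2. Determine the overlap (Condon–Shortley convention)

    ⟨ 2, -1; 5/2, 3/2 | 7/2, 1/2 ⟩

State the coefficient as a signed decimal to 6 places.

j₁+j₂−J=1  J+j₁−j₂=3  J−j₁+j₂=4  j₁+j₂+J+1=9
(j₁±m₁, j₂±m₂, J±M) = (1,3,4,1,4,3)
P² = 2304/35
sum k=0..1:
  [0] +1/144 = 1/144
  [1] −1/12 = -1/12
S = -11/144
C² = P²·S² = 121/315 ; C = -0.619780

-0.619780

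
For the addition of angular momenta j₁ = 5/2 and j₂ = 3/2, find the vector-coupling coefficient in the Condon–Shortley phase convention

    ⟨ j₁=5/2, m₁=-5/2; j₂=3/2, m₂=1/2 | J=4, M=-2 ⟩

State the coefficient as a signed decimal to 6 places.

+0.327327  (= +√(3/28))

j₁+j₂−J=0  J+j₁−j₂=5  J−j₁+j₂=3  j₁+j₂+J+1=9
(j₁±m₁, j₂±m₂, J±M) = (0,5,2,1,2,6)
P² = 43200/7
sum k=0..0:
  [0] +1/240 = 1/240
S = 1/240
C² = P²·S² = 3/28 ; C = +0.327327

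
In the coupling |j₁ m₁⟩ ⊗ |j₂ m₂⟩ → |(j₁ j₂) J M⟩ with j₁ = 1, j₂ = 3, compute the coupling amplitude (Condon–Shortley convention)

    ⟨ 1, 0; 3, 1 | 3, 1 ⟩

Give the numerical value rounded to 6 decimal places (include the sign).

−√(1/12) ≈ -0.288675

√[7·1!1!5!/8! · 1!1!4!2!4!2!] = √(48)
  +(−1)^0/∏(0,1,1,4,0,1)! = 1/24  (running 1/24)
  +(−1)^1/∏(1,0,0,3,1,2)! = -1/12  (running -1/24)
⟨..|..⟩ = √(48)·(-1/24) = -0.288675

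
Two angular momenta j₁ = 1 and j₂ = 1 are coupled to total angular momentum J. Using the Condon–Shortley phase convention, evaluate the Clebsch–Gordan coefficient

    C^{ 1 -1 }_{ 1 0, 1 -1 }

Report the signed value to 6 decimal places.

+0.707107

j₁+j₂−J=1  J+j₁−j₂=1  J−j₁+j₂=1  j₁+j₂+J+1=4
(j₁±m₁, j₂±m₂, J±M) = (1,1,0,2,0,2)
P² = 1/2
sum k=0..0:
  [0] +1/1 = 1
S = 1
C² = P²·S² = 1/2 ; C = +0.707107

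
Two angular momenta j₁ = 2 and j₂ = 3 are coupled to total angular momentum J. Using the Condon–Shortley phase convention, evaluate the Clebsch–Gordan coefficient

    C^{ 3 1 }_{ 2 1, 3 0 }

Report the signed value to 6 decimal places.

−√(1/30) = -0.182574

j₁+j₂−J=2  J+j₁−j₂=2  J−j₁+j₂=4  j₁+j₂+J+1=9
(j₁±m₁, j₂±m₂, J±M) = (3,1,3,3,4,2)
P² = 96/5
sum k=0..1:
  [0] +1/12 = 1/12
  [1] −1/8 = -1/8
S = -1/24
C² = P²·S² = 1/30 ; C = -0.182574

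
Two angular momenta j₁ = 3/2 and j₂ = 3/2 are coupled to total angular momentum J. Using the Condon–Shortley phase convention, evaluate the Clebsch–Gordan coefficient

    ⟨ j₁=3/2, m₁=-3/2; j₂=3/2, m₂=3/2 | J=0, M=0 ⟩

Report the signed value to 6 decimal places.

-0.500000

j₁+j₂−J=3  J+j₁−j₂=0  J−j₁+j₂=0  j₁+j₂+J+1=4
(j₁±m₁, j₂±m₂, J±M) = (0,3,3,0,0,0)
P² = 9
sum k=3..3:
  [3] −1/6 = -1/6
S = -1/6
C² = P²·S² = 1/4 ; C = -0.500000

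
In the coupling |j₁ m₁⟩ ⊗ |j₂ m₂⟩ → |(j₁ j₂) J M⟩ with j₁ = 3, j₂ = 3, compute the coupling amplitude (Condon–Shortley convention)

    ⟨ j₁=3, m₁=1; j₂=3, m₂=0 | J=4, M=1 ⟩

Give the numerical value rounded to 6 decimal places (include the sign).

−√(15/154) ≈ -0.312094

j₁+j₂−J=2  J+j₁−j₂=4  J−j₁+j₂=4  j₁+j₂+J+1=11
(j₁±m₁, j₂±m₂, J±M) = (4,2,3,3,5,3)
P² = 124416/385
sum k=0..2:
  [0] +1/48 = 1/48
  [1] −1/24 = -1/24
  [2] +1/288 = 1/288
S = -5/288
C² = P²·S² = 15/154 ; C = -0.312094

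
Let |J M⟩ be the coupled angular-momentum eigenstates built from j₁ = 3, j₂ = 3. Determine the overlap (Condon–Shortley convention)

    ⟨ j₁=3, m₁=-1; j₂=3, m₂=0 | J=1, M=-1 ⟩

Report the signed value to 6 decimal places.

-0.462910  (= −√(3/14))

√[3·5!1!1!/8! · 2!4!3!3!0!2!] = √(216/7)
  +(−1)^3/∏(3,2,1,0,0,1)! = -1/12  (running -1/12)
⟨..|..⟩ = √(216/7)·(-1/12) = -0.462910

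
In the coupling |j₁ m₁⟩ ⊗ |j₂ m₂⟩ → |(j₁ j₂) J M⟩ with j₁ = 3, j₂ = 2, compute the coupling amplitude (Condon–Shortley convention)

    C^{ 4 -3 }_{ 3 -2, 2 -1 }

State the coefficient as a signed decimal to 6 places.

-0.223607

triangle: 1!*5!*3!/10! = 720/3628800
(j±m)!: 1!*5!*1!*3!*1!*7! = 3628800
prefactor² = (2J+1)*Δ*N² = 6480
  k=0: +1/(0!*1!*5!*1!*0!*2!) = 1/240
  k=1: −1/(1!*0!*4!*0!*1!*3!) = -1/144
Σ = -1/360  ⇒  CG² = 6480*(-1/360)² = 1/20
CG = −√(1/20) = -0.223607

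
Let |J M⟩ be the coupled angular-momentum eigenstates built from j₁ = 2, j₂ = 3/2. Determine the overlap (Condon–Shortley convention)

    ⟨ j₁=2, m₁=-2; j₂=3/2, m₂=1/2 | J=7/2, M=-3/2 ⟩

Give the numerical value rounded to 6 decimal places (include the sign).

+√(1/7) ≈ +0.377964

triangle: 0!*4!*3!/8! = 144/40320
(j±m)!: 0!*4!*2!*1!*2!*5! = 11520
prefactor² = (2J+1)*Δ*N² = 2304/7
  k=0: +1/(0!*0!*4!*2!*0!*1!) = 1/48
Σ = 1/48  ⇒  CG² = 2304/7*1/48² = 1/7
CG = +√(1/7) = +0.377964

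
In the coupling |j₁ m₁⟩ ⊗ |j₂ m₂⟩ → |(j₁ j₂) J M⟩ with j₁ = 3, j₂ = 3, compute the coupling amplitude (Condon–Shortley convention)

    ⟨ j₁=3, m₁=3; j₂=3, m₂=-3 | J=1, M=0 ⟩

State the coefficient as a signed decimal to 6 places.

√[3·5!1!1!/8! · 6!0!0!6!1!1!] = √(32400/7)
  +(−1)^0/∏(0,5,0,0,1,1)! = 1/120  (running 1/120)
⟨..|..⟩ = √(32400/7)·(1/120) = +0.566947

+√(9/28) ≈ +0.566947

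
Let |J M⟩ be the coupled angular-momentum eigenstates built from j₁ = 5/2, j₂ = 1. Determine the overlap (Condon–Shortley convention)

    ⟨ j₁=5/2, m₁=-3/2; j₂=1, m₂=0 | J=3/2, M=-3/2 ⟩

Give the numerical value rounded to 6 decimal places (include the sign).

j₁+j₂−J=2  J+j₁−j₂=3  J−j₁+j₂=0  j₁+j₂+J+1=6
(j₁±m₁, j₂±m₂, J±M) = (1,4,1,1,0,3)
P² = 48/5
sum k=1..1:
  [1] −1/6 = -1/6
S = -1/6
C² = P²·S² = 4/15 ; C = -0.516398

-0.516398  (= −√(4/15))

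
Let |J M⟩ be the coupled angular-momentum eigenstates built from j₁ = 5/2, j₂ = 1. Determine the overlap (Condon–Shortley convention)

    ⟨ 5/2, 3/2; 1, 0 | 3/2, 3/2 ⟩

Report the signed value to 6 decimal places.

j₁+j₂−J=2  J+j₁−j₂=3  J−j₁+j₂=0  j₁+j₂+J+1=6
(j₁±m₁, j₂±m₂, J±M) = (4,1,1,1,3,0)
P² = 48/5
sum k=1..1:
  [1] −1/6 = -1/6
S = -1/6
C² = P²·S² = 4/15 ; C = -0.516398

−√(4/15) = -0.516398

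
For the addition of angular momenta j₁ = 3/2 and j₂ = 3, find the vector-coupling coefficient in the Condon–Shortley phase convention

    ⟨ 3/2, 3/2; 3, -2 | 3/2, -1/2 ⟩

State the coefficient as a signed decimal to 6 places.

triangle: 3!*0!*3!/7! = 36/5040
(j±m)!: 3!*0!*1!*5!*1!*2! = 1440
prefactor² = (2J+1)*Δ*N² = 288/7
  k=0: +1/(0!*3!*0!*1!*0!*2!) = 1/12
Σ = 1/12  ⇒  CG² = 288/7*1/12² = 2/7
CG = +√(2/7) = +0.534522

+0.534522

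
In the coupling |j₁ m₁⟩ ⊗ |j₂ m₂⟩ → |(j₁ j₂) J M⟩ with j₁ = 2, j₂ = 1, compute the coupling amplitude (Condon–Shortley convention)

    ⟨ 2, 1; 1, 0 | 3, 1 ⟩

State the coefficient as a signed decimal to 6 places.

+0.730297  (= +√(8/15))

j₁+j₂−J=0  J+j₁−j₂=4  J−j₁+j₂=2  j₁+j₂+J+1=7
(j₁±m₁, j₂±m₂, J±M) = (3,1,1,1,4,2)
P² = 96/5
sum k=0..0:
  [0] +1/6 = 1/6
S = 1/6
C² = P²·S² = 8/15 ; C = +0.730297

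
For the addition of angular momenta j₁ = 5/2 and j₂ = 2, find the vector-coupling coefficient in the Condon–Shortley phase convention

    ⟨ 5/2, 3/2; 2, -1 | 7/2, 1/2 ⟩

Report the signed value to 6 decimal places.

+√(121/315) ≈ +0.619780

j₁+j₂−J=1  J+j₁−j₂=4  J−j₁+j₂=3  j₁+j₂+J+1=9
(j₁±m₁, j₂±m₂, J±M) = (4,1,1,3,4,3)
P² = 2304/35
sum k=0..1:
  [0] +1/12 = 1/12
  [1] −1/144 = -1/144
S = 11/144
C² = P²·S² = 121/315 ; C = +0.619780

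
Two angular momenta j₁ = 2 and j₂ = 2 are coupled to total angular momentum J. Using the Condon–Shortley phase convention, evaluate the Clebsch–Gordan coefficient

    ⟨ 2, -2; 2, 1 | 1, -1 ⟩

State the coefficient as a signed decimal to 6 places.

triangle: 3!·1!·1!/6! = 6/720
(j±m)!: 0!·4!·3!·1!·0!·2! = 288
prefactor² = (2J+1)·Δ·N² = 36/5
  k=3: −1/(3!·0!·1!·0!·0!·1!) = -1/6
Σ = -1/6  ⇒  CG² = 36/5·(-1/6)² = 1/5
CG = −√(1/5) = -0.447214

−√(1/5) = -0.447214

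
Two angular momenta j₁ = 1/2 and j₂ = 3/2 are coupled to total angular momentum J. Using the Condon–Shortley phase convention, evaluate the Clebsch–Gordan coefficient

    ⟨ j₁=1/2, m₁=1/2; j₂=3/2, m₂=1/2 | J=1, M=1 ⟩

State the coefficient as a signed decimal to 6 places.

triangle: 1!×0!×2!/4! = 2/24
(j±m)!: 1!×0!×2!×1!×2!×0! = 4
prefactor² = (2J+1)×Δ×N² = 1
  k=0: +1/(0!×1!×0!×2!×0!×0!) = 1/2
Σ = 1/2  ⇒  CG² = 1×1/2² = 1/4
CG = +√(1/4) = +0.500000

+√(1/4) = +0.500000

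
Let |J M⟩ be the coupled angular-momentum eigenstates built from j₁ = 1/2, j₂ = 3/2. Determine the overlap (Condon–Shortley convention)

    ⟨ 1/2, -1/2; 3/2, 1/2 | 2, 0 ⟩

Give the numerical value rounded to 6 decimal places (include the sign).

+√(1/2) = +0.707107

j₁+j₂−J=0  J+j₁−j₂=1  J−j₁+j₂=3  j₁+j₂+J+1=5
(j₁±m₁, j₂±m₂, J±M) = (0,1,2,1,2,2)
P² = 2
sum k=0..0:
  [0] +1/2 = 1/2
S = 1/2
C² = P²·S² = 1/2 ; C = +0.707107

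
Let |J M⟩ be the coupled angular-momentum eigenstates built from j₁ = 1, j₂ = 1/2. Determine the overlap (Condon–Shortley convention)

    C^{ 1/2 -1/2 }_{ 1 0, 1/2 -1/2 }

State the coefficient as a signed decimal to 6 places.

+0.577350  (= +√(1/3))

√[2·1!1!0!/3! · 1!1!0!1!0!1!] = √(1/3)
  +(−1)^0/∏(0,1,1,0,0,0)! = 1  (running 1)
⟨..|..⟩ = √(1/3)·(1) = +0.577350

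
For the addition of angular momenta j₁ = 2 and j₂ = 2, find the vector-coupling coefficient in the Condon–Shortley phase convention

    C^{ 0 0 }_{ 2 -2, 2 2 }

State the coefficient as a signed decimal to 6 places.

+0.447214

triangle: 4!*0!*0!/5! = 24/120
(j±m)!: 0!*4!*4!*0!*0!*0! = 576
prefactor² = (2J+1)*Δ*N² = 576/5
  k=4: +1/(4!*0!*0!*0!*0!*0!) = 1/24
Σ = 1/24  ⇒  CG² = 576/5*1/24² = 1/5
CG = +√(1/5) = +0.447214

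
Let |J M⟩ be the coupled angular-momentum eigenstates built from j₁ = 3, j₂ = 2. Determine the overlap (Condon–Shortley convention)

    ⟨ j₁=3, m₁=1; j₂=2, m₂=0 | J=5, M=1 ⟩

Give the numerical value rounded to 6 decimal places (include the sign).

j₁+j₂−J=0  J+j₁−j₂=6  J−j₁+j₂=4  j₁+j₂+J+1=11
(j₁±m₁, j₂±m₂, J±M) = (4,2,2,2,6,4)
P² = 110592/7
sum k=0..0:
  [0] +1/192 = 1/192
S = 1/192
C² = P²·S² = 3/7 ; C = +0.654654

+√(3/7) ≈ +0.654654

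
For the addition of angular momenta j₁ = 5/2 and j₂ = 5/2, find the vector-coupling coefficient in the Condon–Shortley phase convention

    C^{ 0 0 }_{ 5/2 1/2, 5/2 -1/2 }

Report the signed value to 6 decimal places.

j₁+j₂−J=5  J+j₁−j₂=0  J−j₁+j₂=0  j₁+j₂+J+1=6
(j₁±m₁, j₂±m₂, J±M) = (3,2,2,3,0,0)
P² = 24
sum k=2..2:
  [2] +1/12 = 1/12
S = 1/12
C² = P²·S² = 1/6 ; C = +0.408248

+0.408248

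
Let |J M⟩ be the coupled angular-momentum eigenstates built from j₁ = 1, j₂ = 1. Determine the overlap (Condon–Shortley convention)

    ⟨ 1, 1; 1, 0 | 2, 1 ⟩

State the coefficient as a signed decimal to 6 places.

√[5·0!2!2!/5! · 2!0!1!1!3!1!] = √(2)
  +(−1)^0/∏(0,0,0,1,2,1)! = 1/2  (running 1/2)
⟨..|..⟩ = √(2)·(1/2) = +0.707107

+0.707107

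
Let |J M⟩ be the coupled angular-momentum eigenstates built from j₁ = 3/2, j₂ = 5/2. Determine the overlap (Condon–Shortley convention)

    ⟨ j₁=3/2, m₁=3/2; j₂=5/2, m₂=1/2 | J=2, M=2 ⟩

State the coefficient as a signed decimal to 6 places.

triangle: 2!·1!·3!/7! = 12/5040
(j±m)!: 3!·0!·3!·2!·4!·0! = 1728
prefactor² = (2J+1)·Δ·N² = 144/7
  k=0: +1/(0!·2!·0!·3!·1!·0!) = 1/12
Σ = 1/12  ⇒  CG² = 144/7·1/12² = 1/7
CG = +√(1/7) = +0.377964

+√(1/7) = +0.377964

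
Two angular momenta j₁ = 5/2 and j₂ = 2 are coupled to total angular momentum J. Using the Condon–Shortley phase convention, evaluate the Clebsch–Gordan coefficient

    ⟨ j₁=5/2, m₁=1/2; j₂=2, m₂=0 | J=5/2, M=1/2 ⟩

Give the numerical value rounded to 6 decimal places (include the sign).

triangle: 2!×3!×2!/8! = 24/40320
(j±m)!: 3!×2!×2!×2!×3!×2! = 576
prefactor² = (2J+1)×Δ×N² = 72/35
  k=0: +1/(0!×2!×2!×2!×1!×0!) = 1/8
  k=1: −1/(1!×1!×1!×1!×2!×1!) = -1/2
  k=2: +1/(2!×0!×0!×0!×3!×2!) = 1/24
Σ = -1/3  ⇒  CG² = 72/35×(-1/3)² = 8/35
CG = −√(8/35) = -0.478091

−√(8/35) ≈ -0.478091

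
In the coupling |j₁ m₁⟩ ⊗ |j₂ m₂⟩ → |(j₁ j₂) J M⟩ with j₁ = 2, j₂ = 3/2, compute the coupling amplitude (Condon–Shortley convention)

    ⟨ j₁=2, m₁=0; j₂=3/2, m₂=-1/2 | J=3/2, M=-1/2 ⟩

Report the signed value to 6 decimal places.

-0.447214  (= −√(1/5))

j₁+j₂−J=2  J+j₁−j₂=2  J−j₁+j₂=1  j₁+j₂+J+1=6
(j₁±m₁, j₂±m₂, J±M) = (2,2,1,2,1,2)
P² = 16/45
sum k=0..1:
  [0] +1/4 = 1/4
  [1] −1/1 = -1
S = -3/4
C² = P²·S² = 1/5 ; C = -0.447214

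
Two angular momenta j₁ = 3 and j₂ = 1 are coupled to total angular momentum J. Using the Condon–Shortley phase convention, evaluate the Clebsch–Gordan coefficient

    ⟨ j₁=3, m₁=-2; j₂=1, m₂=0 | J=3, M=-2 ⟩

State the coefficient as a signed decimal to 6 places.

triangle: 1!*5!*1!/8! = 120/40320
(j±m)!: 1!*5!*1!*1!*1!*5! = 14400
prefactor² = (2J+1)*Δ*N² = 300
  k=0: +1/(0!*1!*5!*1!*0!*0!) = 1/120
  k=1: −1/(1!*0!*4!*0!*1!*1!) = -1/24
Σ = -1/30  ⇒  CG² = 300*(-1/30)² = 1/3
CG = −√(1/3) = -0.577350

−√(1/3) ≈ -0.577350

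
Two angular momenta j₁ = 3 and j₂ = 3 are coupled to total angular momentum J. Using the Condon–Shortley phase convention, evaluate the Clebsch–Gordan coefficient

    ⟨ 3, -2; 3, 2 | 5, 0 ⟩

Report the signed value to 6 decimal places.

-0.436436

j₁+j₂−J=1  J+j₁−j₂=5  J−j₁+j₂=5  j₁+j₂+J+1=12
(j₁±m₁, j₂±m₂, J±M) = (1,5,5,1,5,5)
P² = 480000/7
sum k=0..1:
  [0] +1/14400 = 1/14400
  [1] −1/576 = -1/576
S = -1/600
C² = P²·S² = 4/21 ; C = -0.436436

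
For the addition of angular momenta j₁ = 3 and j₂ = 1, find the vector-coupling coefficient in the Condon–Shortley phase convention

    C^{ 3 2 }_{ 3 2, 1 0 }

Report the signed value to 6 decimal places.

triangle: 1!×5!×1!/8! = 120/40320
(j±m)!: 5!×1!×1!×1!×5!×1! = 14400
prefactor² = (2J+1)×Δ×N² = 300
  k=0: +1/(0!×1!×1!×1!×4!×0!) = 1/24
  k=1: −1/(1!×0!×0!×0!×5!×1!) = -1/120
Σ = 1/30  ⇒  CG² = 300×1/30² = 1/3
CG = +√(1/3) = +0.577350

+0.577350  (= +√(1/3))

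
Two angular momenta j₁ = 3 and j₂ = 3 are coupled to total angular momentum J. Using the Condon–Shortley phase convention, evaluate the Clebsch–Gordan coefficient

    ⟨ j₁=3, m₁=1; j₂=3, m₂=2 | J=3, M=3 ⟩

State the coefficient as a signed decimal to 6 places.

triangle: 3!×3!×3!/10! = 216/3628800
(j±m)!: 4!×2!×5!×1!×6!×0! = 4147200
prefactor² = (2J+1)×Δ×N² = 1728
  k=2: +1/(2!×1!×0!×3!×3!×0!) = 1/72
Σ = 1/72  ⇒  CG² = 1728×1/72² = 1/3
CG = +√(1/3) = +0.577350

+0.577350  (= +√(1/3))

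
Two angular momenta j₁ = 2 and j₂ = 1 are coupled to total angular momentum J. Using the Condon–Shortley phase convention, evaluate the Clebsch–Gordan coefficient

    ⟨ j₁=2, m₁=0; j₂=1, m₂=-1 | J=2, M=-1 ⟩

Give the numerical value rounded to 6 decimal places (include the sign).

triangle: 1!*3!*1!/6! = 6/720
(j±m)!: 2!*2!*0!*2!*1!*3! = 48
prefactor² = (2J+1)*Δ*N² = 2
  k=0: +1/(0!*1!*2!*0!*1!*1!) = 1/2
Σ = 1/2  ⇒  CG² = 2*1/2² = 1/2
CG = +√(1/2) = +0.707107

+√(1/2) = +0.707107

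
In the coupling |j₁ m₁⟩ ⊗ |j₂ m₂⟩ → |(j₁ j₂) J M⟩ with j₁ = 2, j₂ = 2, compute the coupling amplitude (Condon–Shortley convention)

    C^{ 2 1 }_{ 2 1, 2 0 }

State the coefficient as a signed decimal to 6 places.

√[5·2!2!2!/7! · 3!1!2!2!3!1!] = √(8/7)
  +(−1)^0/∏(0,2,1,2,1,0)! = 1/4  (running 1/4)
  +(−1)^1/∏(1,1,0,1,2,1)! = -1/2  (running -1/4)
⟨..|..⟩ = √(8/7)·(-1/4) = -0.267261

-0.267261  (= −√(1/14))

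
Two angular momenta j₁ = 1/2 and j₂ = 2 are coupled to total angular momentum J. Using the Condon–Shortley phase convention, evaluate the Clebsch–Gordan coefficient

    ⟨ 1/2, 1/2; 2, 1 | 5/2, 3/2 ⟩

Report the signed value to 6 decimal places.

+√(4/5) ≈ +0.894427

j₁+j₂−J=0  J+j₁−j₂=1  J−j₁+j₂=4  j₁+j₂+J+1=6
(j₁±m₁, j₂±m₂, J±M) = (1,0,3,1,4,1)
P² = 144/5
sum k=0..0:
  [0] +1/6 = 1/6
S = 1/6
C² = P²·S² = 4/5 ; C = +0.894427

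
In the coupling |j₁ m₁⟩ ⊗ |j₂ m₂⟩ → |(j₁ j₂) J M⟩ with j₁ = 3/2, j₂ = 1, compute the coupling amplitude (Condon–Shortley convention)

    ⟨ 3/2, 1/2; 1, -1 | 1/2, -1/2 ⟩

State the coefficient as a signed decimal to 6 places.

+√(1/6) ≈ +0.408248

triangle: 2!×1!×0!/4! = 2/24
(j±m)!: 2!×1!×0!×2!×0!×1! = 4
prefactor² = (2J+1)×Δ×N² = 2/3
  k=0: +1/(0!×2!×1!×0!×0!×0!) = 1/2
Σ = 1/2  ⇒  CG² = 2/3×1/2² = 1/6
CG = +√(1/6) = +0.408248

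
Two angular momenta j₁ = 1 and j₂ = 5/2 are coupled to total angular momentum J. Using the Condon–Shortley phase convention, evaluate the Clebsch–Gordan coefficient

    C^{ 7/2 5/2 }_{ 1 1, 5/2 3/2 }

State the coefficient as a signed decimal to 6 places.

√[8·0!2!5!/8! · 2!0!4!1!6!1!] = √(11520/7)
  +(−1)^0/∏(0,0,0,4,2,1)! = 1/48  (running 1/48)
⟨..|..⟩ = √(11520/7)·(1/48) = +0.845154

+0.845154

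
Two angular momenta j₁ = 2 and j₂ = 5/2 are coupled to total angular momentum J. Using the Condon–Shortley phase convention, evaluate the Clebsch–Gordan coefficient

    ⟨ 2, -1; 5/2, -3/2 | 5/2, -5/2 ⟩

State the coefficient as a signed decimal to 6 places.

−√(3/7) ≈ -0.654654

√[6·2!2!3!/8! · 1!3!1!4!0!5!] = √(432/7)
  +(−1)^1/∏(1,1,2,0,0,3)! = -1/12  (running -1/12)
⟨..|..⟩ = √(432/7)·(-1/12) = -0.654654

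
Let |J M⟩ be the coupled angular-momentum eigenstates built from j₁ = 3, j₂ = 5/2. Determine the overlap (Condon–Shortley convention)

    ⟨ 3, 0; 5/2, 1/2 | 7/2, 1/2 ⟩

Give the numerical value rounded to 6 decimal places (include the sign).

-0.436436

√[8·2!4!3!/10! · 3!3!3!2!4!3!] = √(6912/175)
  +(−1)^0/∏(0,2,3,3,1,0)! = 1/72  (running 1/72)
  +(−1)^1/∏(1,1,2,2,2,1)! = -1/8  (running -1/9)
  +(−1)^2/∏(2,0,1,1,3,2)! = 1/24  (running -5/72)
⟨..|..⟩ = √(6912/175)·(-5/72) = -0.436436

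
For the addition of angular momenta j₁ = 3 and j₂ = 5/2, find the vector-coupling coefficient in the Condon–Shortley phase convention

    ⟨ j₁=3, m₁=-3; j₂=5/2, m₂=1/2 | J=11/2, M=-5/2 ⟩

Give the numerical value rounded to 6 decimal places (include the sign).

√[12·0!6!5!/12! · 0!6!3!2!3!8!] = √(49766400/11)
  +(−1)^0/∏(0,0,6,3,0,2)! = 1/8640  (running 1/8640)
⟨..|..⟩ = √(49766400/11)·(1/8640) = +0.246183

+0.246183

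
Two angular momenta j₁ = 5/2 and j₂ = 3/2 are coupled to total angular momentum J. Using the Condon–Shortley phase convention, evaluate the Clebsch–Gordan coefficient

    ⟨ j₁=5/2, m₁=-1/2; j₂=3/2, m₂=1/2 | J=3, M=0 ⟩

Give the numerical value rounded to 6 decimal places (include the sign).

√[7·1!4!2!/8! · 2!3!2!1!3!3!] = √(36/5)
  +(−1)^0/∏(0,1,3,2,1,0)! = 1/12  (running 1/12)
  +(−1)^1/∏(1,0,2,1,2,1)! = -1/4  (running -1/6)
⟨..|..⟩ = √(36/5)·(-1/6) = -0.447214

−√(1/5) ≈ -0.447214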